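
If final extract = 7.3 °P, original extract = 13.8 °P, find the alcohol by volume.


SG = 259/(259 − P);  ABV = (OG − FG)·131.25
OG = 259/(259 − 13.8) = 1.0563
FG = 259/(259 − 7.3) = 1.0290
ABV = (1.0563 − 1.0290)·131.25

3.5802 % ABV


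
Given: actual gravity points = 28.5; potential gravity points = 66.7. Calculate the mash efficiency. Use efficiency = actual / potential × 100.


efficiency = 28.5 / 66.7 × 100

42.7286 %


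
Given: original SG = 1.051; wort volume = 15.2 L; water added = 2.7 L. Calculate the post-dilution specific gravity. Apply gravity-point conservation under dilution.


SG_new = 1 + (SG_old − 1)·V_old/(V_old + V_water)
pts = (1.051 − 1)·1000·15.2/(15.2 + 2.7) = 43.3073
SG_new = 1 + 43.3073/1000

1.0433


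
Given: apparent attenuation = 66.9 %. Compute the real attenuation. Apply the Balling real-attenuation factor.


RA = AA · 0.8192
RA = 66.9 · 0.8192

54.8045 %


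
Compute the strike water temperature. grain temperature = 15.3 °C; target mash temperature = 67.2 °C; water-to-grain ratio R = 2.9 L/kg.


T_strike = (0.41/R)·(T_mash − T_grain) + T_mash
T_strike = (0.41/2.9)·(67.2 − 15.3) + 67.2

74.5376 °C


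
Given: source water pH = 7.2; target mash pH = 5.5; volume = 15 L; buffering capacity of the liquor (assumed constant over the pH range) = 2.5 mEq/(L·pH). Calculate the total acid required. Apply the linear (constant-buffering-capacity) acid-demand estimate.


acid = buffering capacity · (pH_source − pH_target) · V
acid = 2.5 · (7.2 − 5.5) · 15

63.7500 mEq


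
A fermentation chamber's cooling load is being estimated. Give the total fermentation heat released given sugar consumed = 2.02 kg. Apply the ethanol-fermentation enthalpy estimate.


Q = m_sugar · 590 kJ/kg
Q = 2.02 · 590

1191.8000 kJ


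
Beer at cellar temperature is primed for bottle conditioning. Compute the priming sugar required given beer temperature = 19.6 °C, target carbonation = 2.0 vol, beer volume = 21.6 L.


residual = 14.695·(0.01821 + 0.09011·e^(−0.04·T));  sugar = (target − residual)·4.0·V
residual = 14.695·(0.01821 + 0.09011·e^(−0.04·19.6)) = 0.8722
sugar = (2.0 − 0.8722)·4.0·21.6

97.4438 g


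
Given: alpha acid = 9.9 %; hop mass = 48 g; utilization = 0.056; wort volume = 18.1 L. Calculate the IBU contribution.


IBU = (α/100)·mass·U·1000 / V
IBU = (9.9/100)·48·0.056·1000 / 18.1

14.7023 IBU


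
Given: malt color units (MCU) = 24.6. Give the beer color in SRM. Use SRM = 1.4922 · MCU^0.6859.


SRM = 1.4922 · 24.6^0.6859

13.4236 SRM


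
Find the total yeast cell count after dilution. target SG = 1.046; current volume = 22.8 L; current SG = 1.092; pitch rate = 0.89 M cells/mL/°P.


V_w = V·((SG_c−1)/(SG_t−1)−1);  °P = 259 − 259/SG_t;  cells = rate·(V+V_w)·°P
V_w = 22.8·((1.092−1)/(1.046−1)−1) = 22.8000
V_final = 22.8 + 22.8000 = 45.6000
°P = 259 − 259/1.046 = 11.3901
cells = 0.89·45.6000·11.3901

462.2541 billion cells


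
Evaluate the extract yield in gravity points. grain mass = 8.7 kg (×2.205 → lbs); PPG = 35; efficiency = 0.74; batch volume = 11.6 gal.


points = lbs × PPG × eff / vol
lbs = 8.7 × 2.205 = 19.1835
points = 19.1835 × 35 × 0.74 / 11.6

42.8321 points


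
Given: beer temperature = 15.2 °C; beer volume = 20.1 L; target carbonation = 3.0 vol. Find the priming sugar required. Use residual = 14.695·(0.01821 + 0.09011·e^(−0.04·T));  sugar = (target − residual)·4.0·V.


residual = 14.695·(0.01821 + 0.09011·e^(−0.04·15.2)) = 0.9885
sugar = (3.0 − 0.9885)·4.0·20.1

161.7227 g


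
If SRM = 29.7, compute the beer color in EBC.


EBC = SRM · 1.97
EBC = 29.7 · 1.97

58.5090 EBC


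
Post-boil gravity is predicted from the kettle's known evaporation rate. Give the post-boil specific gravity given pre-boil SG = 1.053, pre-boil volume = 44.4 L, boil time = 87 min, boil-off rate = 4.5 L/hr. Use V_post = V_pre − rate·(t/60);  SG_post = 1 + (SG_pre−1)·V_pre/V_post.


V_post = 44.4 − 4.5·(87/60) = 37.8750
SG_post = 1 + (1.053 − 1)·44.4/37.8750

1.0621


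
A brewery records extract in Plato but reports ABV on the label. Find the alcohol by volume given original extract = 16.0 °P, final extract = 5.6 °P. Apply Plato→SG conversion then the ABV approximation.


SG = 259/(259 − P);  ABV = (OG − FG)·131.25
OG = 259/(259 − 16.0) = 1.0658
FG = 259/(259 − 5.6) = 1.0221
ABV = (1.0658 − 1.0221)·131.25

5.7414 % ABV


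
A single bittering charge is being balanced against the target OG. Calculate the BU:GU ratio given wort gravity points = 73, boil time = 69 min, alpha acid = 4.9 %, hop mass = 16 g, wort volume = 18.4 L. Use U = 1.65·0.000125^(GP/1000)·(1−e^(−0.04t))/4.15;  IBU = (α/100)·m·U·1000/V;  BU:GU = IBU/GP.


U = 1.65·0.000125^(73/1000)·(1−e^(−0.04·69))/4.15 = 0.1932
IBU = (4.9/100)·16·0.1932·1000/18.4 = 8.2340
BU:GU = 8.2340/73

0.1128


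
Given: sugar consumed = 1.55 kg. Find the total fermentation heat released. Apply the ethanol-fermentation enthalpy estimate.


Q = m_sugar · 590 kJ/kg
Q = 1.55 · 590

914.5000 kJ


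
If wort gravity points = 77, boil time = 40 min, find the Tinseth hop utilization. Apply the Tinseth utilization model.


U = 1.65·0.000125^(GP/1000) · (1 − e^(−0.04·t))/4.15
bigness = 1.65·0.000125^(77/1000) = 0.8259
boil_factor = (1 − e^(−0.04·40))/4.15 = 0.1923
U = 0.8259 · 0.1923

0.1588


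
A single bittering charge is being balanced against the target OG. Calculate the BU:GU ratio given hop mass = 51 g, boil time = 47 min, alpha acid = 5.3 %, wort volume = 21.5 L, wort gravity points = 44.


U = 1.65·0.000125^(GP/1000)·(1−e^(−0.04t))/4.15;  IBU = (α/100)·m·U·1000/V;  BU:GU = IBU/GP
U = 1.65·0.000125^(44/1000)·(1−e^(−0.04·47))/4.15 = 0.2269
IBU = (5.3/100)·51·0.2269·1000/21.5 = 28.5234
BU:GU = 28.5234/44

0.6483


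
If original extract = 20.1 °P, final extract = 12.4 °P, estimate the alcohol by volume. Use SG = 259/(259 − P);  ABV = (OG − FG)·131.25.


OG = 259/(259 − 20.1) = 1.0841
FG = 259/(259 − 12.4) = 1.0503
ABV = (1.0841 − 1.0503)·131.25

4.4430 % ABV


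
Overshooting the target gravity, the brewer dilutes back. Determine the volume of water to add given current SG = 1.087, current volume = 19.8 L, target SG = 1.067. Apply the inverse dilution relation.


V_water = V·((SG_curr − 1)/(SG_target − 1) − 1)
V_water = 19.8·((1.087 − 1)/(1.067 − 1) − 1)

5.9104 L


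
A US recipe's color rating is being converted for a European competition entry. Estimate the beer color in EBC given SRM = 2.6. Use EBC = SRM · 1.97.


EBC = 2.6 · 1.97

5.1220 EBC


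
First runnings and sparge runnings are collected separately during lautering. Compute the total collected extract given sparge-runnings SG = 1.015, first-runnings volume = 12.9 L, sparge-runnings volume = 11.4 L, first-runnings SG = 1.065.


total = Σ (SG_i − 1)·1000·V_i
first = (1.065 − 1)·1000·12.9 = 838.5000
sparge = (1.015 − 1)·1000·11.4 = 171.0000
total = 838.5000 + 171.0000

1009.5000 gravity·L


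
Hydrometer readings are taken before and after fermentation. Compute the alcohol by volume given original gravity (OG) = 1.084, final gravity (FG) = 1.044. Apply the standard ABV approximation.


ABV = (OG − FG) · 131.25
ABV = (1.084 − 1.044) · 131.25

5.2500 % ABV


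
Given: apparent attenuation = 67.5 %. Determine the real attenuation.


RA = AA · 0.8192
RA = 67.5 · 0.8192

55.2960 %


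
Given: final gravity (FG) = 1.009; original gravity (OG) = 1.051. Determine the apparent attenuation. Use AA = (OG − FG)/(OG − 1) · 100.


AA = (1.051 − 1.009)/(1.051 − 1) · 100

82.3529 %


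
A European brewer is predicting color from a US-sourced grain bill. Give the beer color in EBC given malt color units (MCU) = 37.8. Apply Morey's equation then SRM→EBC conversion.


SRM = 1.4922·MCU^0.6859;  EBC = SRM·1.97
SRM = 1.4922·37.8^0.6859 = 18.0231
EBC = 18.0231·1.97

35.5054 EBC


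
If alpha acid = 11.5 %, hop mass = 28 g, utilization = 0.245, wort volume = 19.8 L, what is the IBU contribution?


IBU = (α/100)·mass·U·1000 / V
IBU = (11.5/100)·28·0.245·1000 / 19.8

39.8434 IBU


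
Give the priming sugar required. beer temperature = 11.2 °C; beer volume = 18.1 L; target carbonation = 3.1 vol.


residual = 14.695·(0.01821 + 0.09011·e^(−0.04·T));  sugar = (target − residual)·4.0·V
residual = 14.695·(0.01821 + 0.09011·e^(−0.04·11.2)) = 1.1136
sugar = (3.1 − 1.1136)·4.0·18.1

143.8145 g


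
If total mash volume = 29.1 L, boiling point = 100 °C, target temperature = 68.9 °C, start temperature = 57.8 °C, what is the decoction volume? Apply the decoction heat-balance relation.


V_dec = V_total·(T_target − T_start)/(T_boil − T_start)
V_dec = 29.1·(68.9 − 57.8)/(100 − 57.8)

7.6543 L


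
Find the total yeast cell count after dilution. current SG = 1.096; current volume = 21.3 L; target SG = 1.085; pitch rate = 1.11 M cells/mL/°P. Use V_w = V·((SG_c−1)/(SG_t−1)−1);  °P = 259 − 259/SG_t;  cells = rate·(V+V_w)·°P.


V_w = 21.3·((1.096−1)/(1.085−1)−1) = 2.7565
V_final = 21.3 + 2.7565 = 24.0565
°P = 259 − 259/1.085 = 20.2903
cells = 1.11·24.0565·20.2903

541.8060 billion cells


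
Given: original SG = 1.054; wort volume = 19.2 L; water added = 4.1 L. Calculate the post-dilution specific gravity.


SG_new = 1 + (SG_old − 1)·V_old/(V_old + V_water)
pts = (1.054 − 1)·1000·19.2/(19.2 + 4.1) = 44.4979
SG_new = 1 + 44.4979/1000

1.0445


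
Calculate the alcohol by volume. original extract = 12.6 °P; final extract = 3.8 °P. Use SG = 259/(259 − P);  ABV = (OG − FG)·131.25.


OG = 259/(259 − 12.6) = 1.0511
FG = 259/(259 − 3.8) = 1.0149
ABV = (1.0511 − 1.0149)·131.25

4.7573 % ABV


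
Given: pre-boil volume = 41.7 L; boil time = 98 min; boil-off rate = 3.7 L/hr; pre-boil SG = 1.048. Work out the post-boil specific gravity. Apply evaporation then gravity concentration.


V_post = V_pre − rate·(t/60);  SG_post = 1 + (SG_pre−1)·V_pre/V_post
V_post = 41.7 − 3.7·(98/60) = 35.6567
SG_post = 1 + (1.048 − 1)·41.7/35.6567

1.0561


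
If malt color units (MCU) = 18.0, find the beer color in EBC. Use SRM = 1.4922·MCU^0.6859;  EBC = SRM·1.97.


SRM = 1.4922·18.0^0.6859 = 10.8347
EBC = 10.8347·1.97

21.3444 EBC


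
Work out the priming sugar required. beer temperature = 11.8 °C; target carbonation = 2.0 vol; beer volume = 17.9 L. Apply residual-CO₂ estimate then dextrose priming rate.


residual = 14.695·(0.01821 + 0.09011·e^(−0.04·T));  sugar = (target − residual)·4.0·V
residual = 14.695·(0.01821 + 0.09011·e^(−0.04·11.8)) = 1.0935
sugar = (2.0 − 1.0935)·4.0·17.9

64.9019 g


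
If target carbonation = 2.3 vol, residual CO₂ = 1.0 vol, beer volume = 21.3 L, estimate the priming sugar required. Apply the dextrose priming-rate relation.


sugar = (target − residual)·4.0·V
sugar = (2.3 − 1.0)·4.0·21.3

110.7600 g


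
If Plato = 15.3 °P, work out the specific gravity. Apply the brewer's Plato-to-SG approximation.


SG = 259/(259 − P)
SG = 259/(259 − 15.3)

1.0628


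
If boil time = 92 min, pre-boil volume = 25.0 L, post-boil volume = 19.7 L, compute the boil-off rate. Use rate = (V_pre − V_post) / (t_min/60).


rate = (25.0 − 19.7) / (92/60)

3.4565 L/hr


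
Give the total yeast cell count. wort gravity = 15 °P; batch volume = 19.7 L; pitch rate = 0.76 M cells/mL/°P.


cells (billions) = rate · V_L · °P
cells = 0.76 · 19.7 · 15

224.5800 billion cells


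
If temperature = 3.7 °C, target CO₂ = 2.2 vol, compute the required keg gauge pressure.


psi = vols/(0.01821 + 0.09011·e^(−0.04·T)) − 14.695
psi = 2.2/(0.01821 + 0.09011·e^(−0.04·3.7)) − 14.695

8.2399 psi


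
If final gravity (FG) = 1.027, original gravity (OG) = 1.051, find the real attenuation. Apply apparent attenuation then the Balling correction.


AA = (OG−FG)/(OG−1)·100;  RA = AA·0.8192
AA = (1.051 − 1.027)/(1.051 − 1)·100 = 47.0588
RA = 47.0588·0.8192

38.5506 %


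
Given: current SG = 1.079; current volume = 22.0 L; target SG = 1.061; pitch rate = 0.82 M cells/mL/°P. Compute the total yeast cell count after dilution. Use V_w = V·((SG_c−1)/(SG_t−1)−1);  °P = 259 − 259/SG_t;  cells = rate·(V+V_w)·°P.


V_w = 22.0·((1.079−1)/(1.061−1)−1) = 6.4918
V_final = 22.0 + 6.4918 = 28.4918
°P = 259 − 259/1.061 = 14.8907
cells = 0.82·28.4918·14.8907

347.8949 billion cells


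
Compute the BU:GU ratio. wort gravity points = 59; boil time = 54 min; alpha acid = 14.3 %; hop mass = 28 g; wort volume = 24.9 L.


U = 1.65·0.000125^(GP/1000)·(1−e^(−0.04t))/4.15;  IBU = (α/100)·m·U·1000/V;  BU:GU = IBU/GP
U = 1.65·0.000125^(59/1000)·(1−e^(−0.04·54))/4.15 = 0.2070
IBU = (14.3/100)·28·0.2070·1000/24.9 = 33.2837
BU:GU = 33.2837/59

0.5641


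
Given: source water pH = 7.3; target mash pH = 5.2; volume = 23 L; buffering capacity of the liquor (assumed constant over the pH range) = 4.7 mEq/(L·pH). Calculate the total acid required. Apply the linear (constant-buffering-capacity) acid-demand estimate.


acid = buffering capacity · (pH_source − pH_target) · V
acid = 4.7 · (7.3 − 5.2) · 23

227.0100 mEq


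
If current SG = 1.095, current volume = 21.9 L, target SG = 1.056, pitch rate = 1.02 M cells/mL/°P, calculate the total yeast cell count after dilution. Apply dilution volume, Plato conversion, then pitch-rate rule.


V_w = V·((SG_c−1)/(SG_t−1)−1);  °P = 259 − 259/SG_t;  cells = rate·(V+V_w)·°P
V_w = 21.9·((1.095−1)/(1.056−1)−1) = 15.2518
V_final = 21.9 + 15.2518 = 37.1518
°P = 259 − 259/1.056 = 13.7348
cells = 1.02·37.1518·13.7348

520.4796 billion cells


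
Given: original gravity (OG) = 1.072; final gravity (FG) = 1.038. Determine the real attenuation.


AA = (OG−FG)/(OG−1)·100;  RA = AA·0.8192
AA = (1.072 − 1.038)/(1.072 − 1)·100 = 47.2222
RA = 47.2222·0.8192

38.6844 %


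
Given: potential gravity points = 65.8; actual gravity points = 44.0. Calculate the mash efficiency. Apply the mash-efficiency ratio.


efficiency = actual / potential × 100
efficiency = 44.0 / 65.8 × 100

66.8693 %


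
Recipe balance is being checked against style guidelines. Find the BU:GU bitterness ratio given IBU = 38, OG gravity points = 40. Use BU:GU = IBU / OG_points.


BU:GU = 38 / 40

0.9500


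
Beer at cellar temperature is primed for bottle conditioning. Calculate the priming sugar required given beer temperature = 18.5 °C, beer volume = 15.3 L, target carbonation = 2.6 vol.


residual = 14.695·(0.01821 + 0.09011·e^(−0.04·T));  sugar = (target − residual)·4.0·V
residual = 14.695·(0.01821 + 0.09011·e^(−0.04·18.5)) = 0.8994
sugar = (2.6 − 0.8994)·4.0·15.3

104.0783 g


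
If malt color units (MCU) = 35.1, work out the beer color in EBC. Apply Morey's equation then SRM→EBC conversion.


SRM = 1.4922·MCU^0.6859;  EBC = SRM·1.97
SRM = 1.4922·35.1^0.6859 = 17.1298
EBC = 17.1298·1.97

33.7458 EBC


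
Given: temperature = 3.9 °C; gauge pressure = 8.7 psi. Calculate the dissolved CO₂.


vols = (P + 14.695)·(0.01821 + 0.09011·e^(−0.04·T))
vols = (8.7 + 14.695)·(0.01821 + 0.09011·e^(−0.04·3.9))

2.2296 volumes


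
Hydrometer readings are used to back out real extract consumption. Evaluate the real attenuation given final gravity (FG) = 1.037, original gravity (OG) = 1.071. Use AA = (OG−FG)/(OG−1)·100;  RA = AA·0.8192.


AA = (1.071 − 1.037)/(1.071 − 1)·100 = 47.8873
RA = 47.8873·0.8192

39.2293 %


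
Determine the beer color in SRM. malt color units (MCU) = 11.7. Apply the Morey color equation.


SRM = 1.4922 · MCU^0.6859
SRM = 1.4922 · 11.7^0.6859

8.0630 SRM


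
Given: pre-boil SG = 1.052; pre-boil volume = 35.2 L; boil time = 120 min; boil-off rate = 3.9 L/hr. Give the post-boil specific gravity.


V_post = V_pre − rate·(t/60);  SG_post = 1 + (SG_pre−1)·V_pre/V_post
V_post = 35.2 − 3.9·(120/60) = 27.4000
SG_post = 1 + (1.052 − 1)·35.2/27.4000

1.0668


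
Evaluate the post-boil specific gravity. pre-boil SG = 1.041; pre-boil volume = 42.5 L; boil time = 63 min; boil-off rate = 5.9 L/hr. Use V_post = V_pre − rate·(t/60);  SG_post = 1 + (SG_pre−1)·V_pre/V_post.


V_post = 42.5 − 5.9·(63/60) = 36.3050
SG_post = 1 + (1.041 − 1)·42.5/36.3050

1.0480


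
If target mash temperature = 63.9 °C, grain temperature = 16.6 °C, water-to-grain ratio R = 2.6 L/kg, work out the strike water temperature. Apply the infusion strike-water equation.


T_strike = (0.41/R)·(T_mash − T_grain) + T_mash
T_strike = (0.41/2.6)·(63.9 − 16.6) + 63.9

71.3588 °C


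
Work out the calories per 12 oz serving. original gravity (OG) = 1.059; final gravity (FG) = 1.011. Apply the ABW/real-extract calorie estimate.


ABW = (OG−FG)·131.25·0.79/FG;  °P = 259 − 259/SG (for OG→OE and FG→AE);  RE = 0.1808·OE + 0.8192·AE;  Cal = (6.9·ABW + 4·(RE−0.1))·FG·3.55
ABW = (1.059 − 1.011)·131.25·0.79/1.011 = 4.9228
OE = 259 − 259/1.059 = 14.4297 °P
AE = 259 − 259/1.011 = 2.8180 °P
RE = 0.1808·14.4297 + 0.8192·2.8180 = 4.9174 °P
Cal = (6.9·4.9228 + 4·(4.9174−0.1))·1.011·3.55

191.0710 kcal


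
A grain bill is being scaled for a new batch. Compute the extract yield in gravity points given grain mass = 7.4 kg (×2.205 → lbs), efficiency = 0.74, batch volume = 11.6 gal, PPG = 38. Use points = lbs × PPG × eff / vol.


lbs = 7.4 × 2.205 = 16.3170
points = 16.3170 × 38 × 0.74 / 11.6

39.5547 points


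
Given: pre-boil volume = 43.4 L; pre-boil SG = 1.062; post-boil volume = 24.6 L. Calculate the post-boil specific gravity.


SG_post = 1 + (SG_pre − 1)·V_pre/V_post
pts_pre = (1.062 − 1)·1000 = 62.0000
pts_post = 62.0000·43.4/24.6 = 109.3821
SG_post = 1 + 109.3821/1000

1.1094


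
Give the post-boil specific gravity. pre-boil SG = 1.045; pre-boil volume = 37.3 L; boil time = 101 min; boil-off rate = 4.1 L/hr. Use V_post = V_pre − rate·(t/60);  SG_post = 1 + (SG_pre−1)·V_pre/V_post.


V_post = 37.3 − 4.1·(101/60) = 30.3983
SG_post = 1 + (1.045 − 1)·37.3/30.3983

1.0552


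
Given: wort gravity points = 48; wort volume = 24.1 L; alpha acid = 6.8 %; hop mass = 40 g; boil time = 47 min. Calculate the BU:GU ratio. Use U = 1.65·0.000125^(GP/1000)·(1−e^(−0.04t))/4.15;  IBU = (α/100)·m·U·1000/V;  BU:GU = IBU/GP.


U = 1.65·0.000125^(48/1000)·(1−e^(−0.04·47))/4.15 = 0.2189
IBU = (6.8/100)·40·0.2189·1000/24.1 = 24.7020
BU:GU = 24.7020/48

0.5146


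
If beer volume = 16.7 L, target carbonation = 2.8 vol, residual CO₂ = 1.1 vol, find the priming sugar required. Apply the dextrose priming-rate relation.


sugar = (target − residual)·4.0·V
sugar = (2.8 − 1.1)·4.0·16.7

113.5600 g


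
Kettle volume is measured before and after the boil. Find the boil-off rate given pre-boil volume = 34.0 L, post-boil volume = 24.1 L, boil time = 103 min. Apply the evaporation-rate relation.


rate = (V_pre − V_post) / (t_min/60)
rate = (34.0 − 24.1) / (103/60)

5.7670 L/hr


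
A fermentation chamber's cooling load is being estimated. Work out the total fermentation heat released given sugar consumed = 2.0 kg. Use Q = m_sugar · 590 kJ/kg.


Q = 2.0 · 590

1180.0000 kJ


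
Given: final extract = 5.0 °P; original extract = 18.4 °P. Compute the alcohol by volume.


SG = 259/(259 − P);  ABV = (OG − FG)·131.25
OG = 259/(259 − 18.4) = 1.0765
FG = 259/(259 − 5.0) = 1.0197
ABV = (1.0765 − 1.0197)·131.25

7.4537 % ABV


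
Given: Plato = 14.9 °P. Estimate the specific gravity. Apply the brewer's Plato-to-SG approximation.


SG = 259/(259 − P)
SG = 259/(259 − 14.9)

1.0610


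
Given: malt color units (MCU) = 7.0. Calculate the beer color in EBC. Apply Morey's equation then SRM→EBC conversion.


SRM = 1.4922·MCU^0.6859;  EBC = SRM·1.97
SRM = 1.4922·7.0^0.6859 = 5.6687
EBC = 5.6687·1.97

11.1672 EBC


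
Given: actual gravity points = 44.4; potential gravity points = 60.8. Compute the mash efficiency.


efficiency = actual / potential × 100
efficiency = 44.4 / 60.8 × 100

73.0263 %


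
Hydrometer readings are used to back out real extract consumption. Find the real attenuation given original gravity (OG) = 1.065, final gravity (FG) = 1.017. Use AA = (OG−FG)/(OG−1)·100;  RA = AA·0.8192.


AA = (1.065 − 1.017)/(1.065 − 1)·100 = 73.8462
RA = 73.8462·0.8192

60.4948 %


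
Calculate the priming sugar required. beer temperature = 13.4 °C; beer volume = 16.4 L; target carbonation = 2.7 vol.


residual = 14.695·(0.01821 + 0.09011·e^(−0.04·T));  sugar = (target − residual)·4.0·V
residual = 14.695·(0.01821 + 0.09011·e^(−0.04·13.4)) = 1.0423
sugar = (2.7 − 1.0423)·4.0·16.4

108.7422 g


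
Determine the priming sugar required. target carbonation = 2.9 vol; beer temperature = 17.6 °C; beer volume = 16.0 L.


residual = 14.695·(0.01821 + 0.09011·e^(−0.04·T));  sugar = (target − residual)·4.0·V
residual = 14.695·(0.01821 + 0.09011·e^(−0.04·17.6)) = 0.9225
sugar = (2.9 − 0.9225)·4.0·16.0

126.5579 g


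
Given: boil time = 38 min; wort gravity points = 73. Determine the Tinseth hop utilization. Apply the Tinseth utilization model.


U = 1.65·0.000125^(GP/1000) · (1 − e^(−0.04·t))/4.15
bigness = 1.65·0.000125^(73/1000) = 0.8562
boil_factor = (1 − e^(−0.04·38))/4.15 = 0.1883
U = 0.8562 · 0.1883

0.1612


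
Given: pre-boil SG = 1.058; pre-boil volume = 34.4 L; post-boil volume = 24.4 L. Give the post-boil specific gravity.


SG_post = 1 + (SG_pre − 1)·V_pre/V_post
pts_pre = (1.058 − 1)·1000 = 58.0000
pts_post = 58.0000·34.4/24.4 = 81.7705
SG_post = 1 + 81.7705/1000

1.0818


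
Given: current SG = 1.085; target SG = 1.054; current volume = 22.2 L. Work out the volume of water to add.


V_water = V·((SG_curr − 1)/(SG_target − 1) − 1)
V_water = 22.2·((1.085 − 1)/(1.054 − 1) − 1)

12.7444 L


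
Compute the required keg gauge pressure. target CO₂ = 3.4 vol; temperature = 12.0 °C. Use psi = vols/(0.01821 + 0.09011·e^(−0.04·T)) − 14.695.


psi = 3.4/(0.01821 + 0.09011·e^(−0.04·12.0)) − 14.695

31.2705 psi


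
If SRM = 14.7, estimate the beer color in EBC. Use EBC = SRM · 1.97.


EBC = 14.7 · 1.97

28.9590 EBC


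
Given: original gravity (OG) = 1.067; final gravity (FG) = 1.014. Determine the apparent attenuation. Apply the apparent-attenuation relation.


AA = (OG − FG)/(OG − 1) · 100
AA = (1.067 − 1.014)/(1.067 − 1) · 100

79.1045 %


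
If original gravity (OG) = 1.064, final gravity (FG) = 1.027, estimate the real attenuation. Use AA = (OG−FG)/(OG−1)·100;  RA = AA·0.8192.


AA = (1.064 − 1.027)/(1.064 − 1)·100 = 57.8125
RA = 57.8125·0.8192

47.3600 %


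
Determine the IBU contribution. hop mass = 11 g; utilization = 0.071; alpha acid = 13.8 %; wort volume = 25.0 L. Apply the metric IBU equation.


IBU = (α/100)·mass·U·1000 / V
IBU = (13.8/100)·11·0.071·1000 / 25.0

4.3111 IBU


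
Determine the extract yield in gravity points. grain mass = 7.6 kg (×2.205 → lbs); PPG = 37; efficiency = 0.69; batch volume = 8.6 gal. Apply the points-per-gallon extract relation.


points = lbs × PPG × eff / vol
lbs = 7.6 × 2.205 = 16.7580
points = 16.7580 × 37 × 0.69 / 8.6

49.7479 points


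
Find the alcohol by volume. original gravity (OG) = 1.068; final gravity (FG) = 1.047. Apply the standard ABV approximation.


ABV = (OG − FG) · 131.25
ABV = (1.068 − 1.047) · 131.25

2.7563 % ABV


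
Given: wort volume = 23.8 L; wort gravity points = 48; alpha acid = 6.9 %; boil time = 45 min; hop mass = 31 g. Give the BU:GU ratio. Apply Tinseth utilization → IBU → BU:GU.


U = 1.65·0.000125^(GP/1000)·(1−e^(−0.04t))/4.15;  IBU = (α/100)·m·U·1000/V;  BU:GU = IBU/GP
U = 1.65·0.000125^(48/1000)·(1−e^(−0.04·45))/4.15 = 0.2156
IBU = (6.9/100)·31·0.2156·1000/23.8 = 19.3755
BU:GU = 19.3755/48

0.4037


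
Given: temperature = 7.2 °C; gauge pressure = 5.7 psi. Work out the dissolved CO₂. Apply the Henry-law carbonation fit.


vols = (P + 14.695)·(0.01821 + 0.09011·e^(−0.04·T))
vols = (5.7 + 14.695)·(0.01821 + 0.09011·e^(−0.04·7.2))

1.7493 volumes


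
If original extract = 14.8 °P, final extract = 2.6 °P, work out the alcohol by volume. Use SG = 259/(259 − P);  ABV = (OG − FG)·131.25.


OG = 259/(259 − 14.8) = 1.0606
FG = 259/(259 − 2.6) = 1.0101
ABV = (1.0606 − 1.0101)·131.25

6.6236 % ABV


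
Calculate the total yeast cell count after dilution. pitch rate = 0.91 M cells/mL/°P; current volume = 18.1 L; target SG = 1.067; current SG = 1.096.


V_w = V·((SG_c−1)/(SG_t−1)−1);  °P = 259 − 259/SG_t;  cells = rate·(V+V_w)·°P
V_w = 18.1·((1.096−1)/(1.067−1)−1) = 7.8343
V_final = 18.1 + 7.8343 = 25.9343
°P = 259 − 259/1.067 = 16.2634
cells = 0.91·25.9343·16.2634

383.8191 billion cells


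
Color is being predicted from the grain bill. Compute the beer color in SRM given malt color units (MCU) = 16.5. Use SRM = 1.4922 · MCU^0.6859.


SRM = 1.4922 · 16.5^0.6859

10.2070 SRM


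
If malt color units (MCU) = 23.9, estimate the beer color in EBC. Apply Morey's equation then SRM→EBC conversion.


SRM = 1.4922·MCU^0.6859;  EBC = SRM·1.97
SRM = 1.4922·23.9^0.6859 = 13.1604
EBC = 13.1604·1.97

25.9261 EBC


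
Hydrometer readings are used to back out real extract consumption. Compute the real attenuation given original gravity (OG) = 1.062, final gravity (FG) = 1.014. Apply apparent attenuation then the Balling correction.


AA = (OG−FG)/(OG−1)·100;  RA = AA·0.8192
AA = (1.062 − 1.014)/(1.062 − 1)·100 = 77.4194
RA = 77.4194·0.8192

63.4219 %


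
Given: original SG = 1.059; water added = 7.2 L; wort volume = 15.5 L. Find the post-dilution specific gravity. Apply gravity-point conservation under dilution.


SG_new = 1 + (SG_old − 1)·V_old/(V_old + V_water)
pts = (1.059 − 1)·1000·15.5/(15.5 + 7.2) = 40.2863
SG_new = 1 + 40.2863/1000

1.0403


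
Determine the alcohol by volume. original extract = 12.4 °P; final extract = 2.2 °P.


SG = 259/(259 − P);  ABV = (OG − FG)·131.25
OG = 259/(259 − 12.4) = 1.0503
FG = 259/(259 − 2.2) = 1.0086
ABV = (1.0503 − 1.0086)·131.25

5.4753 % ABV


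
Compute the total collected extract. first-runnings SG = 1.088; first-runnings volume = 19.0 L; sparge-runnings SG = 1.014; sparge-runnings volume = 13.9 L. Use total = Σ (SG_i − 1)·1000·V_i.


first = (1.088 − 1)·1000·19.0 = 1672.0000
sparge = (1.014 − 1)·1000·13.9 = 194.6000
total = 1672.0000 + 194.6000

1866.6000 gravity·L


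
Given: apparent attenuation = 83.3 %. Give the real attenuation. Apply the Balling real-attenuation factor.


RA = AA · 0.8192
RA = 83.3 · 0.8192

68.2394 %


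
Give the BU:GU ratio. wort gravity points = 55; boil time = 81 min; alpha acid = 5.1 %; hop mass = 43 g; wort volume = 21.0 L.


U = 1.65·0.000125^(GP/1000)·(1−e^(−0.04t))/4.15;  IBU = (α/100)·m·U·1000/V;  BU:GU = IBU/GP
U = 1.65·0.000125^(55/1000)·(1−e^(−0.04·81))/4.15 = 0.2330
IBU = (5.1/100)·43·0.2330·1000/21.0 = 24.3352
BU:GU = 24.3352/55

0.4425


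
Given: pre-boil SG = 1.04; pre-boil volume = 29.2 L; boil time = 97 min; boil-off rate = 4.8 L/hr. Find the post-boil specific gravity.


V_post = V_pre − rate·(t/60);  SG_post = 1 + (SG_pre−1)·V_pre/V_post
V_post = 29.2 − 4.8·(97/60) = 21.4400
SG_post = 1 + (1.04 − 1)·29.2/21.4400

1.0545


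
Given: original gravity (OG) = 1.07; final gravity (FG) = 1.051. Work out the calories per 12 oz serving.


ABW = (OG−FG)·131.25·0.79/FG;  °P = 259 − 259/SG (for OG→OE and FG→AE);  RE = 0.1808·OE + 0.8192·AE;  Cal = (6.9·ABW + 4·(RE−0.1))·FG·3.55
ABW = (1.07 − 1.051)·131.25·0.79/1.051 = 1.8745
OE = 259 − 259/1.07 = 16.9439 °P
AE = 259 − 259/1.051 = 12.5680 °P
RE = 0.1808·16.9439 + 0.8192·12.5680 = 13.3592 °P
Cal = (6.9·1.8745 + 4·(13.3592−0.1))·1.051·3.55

246.1395 kcal


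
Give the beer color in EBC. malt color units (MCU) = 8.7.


SRM = 1.4922·MCU^0.6859;  EBC = SRM·1.97
SRM = 1.4922·8.7^0.6859 = 6.5803
EBC = 6.5803·1.97

12.9631 EBC


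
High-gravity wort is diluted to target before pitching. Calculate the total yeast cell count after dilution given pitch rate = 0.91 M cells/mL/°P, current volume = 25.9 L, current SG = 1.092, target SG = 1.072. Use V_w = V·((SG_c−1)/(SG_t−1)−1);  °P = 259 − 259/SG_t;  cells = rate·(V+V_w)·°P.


V_w = 25.9·((1.092−1)/(1.072−1)−1) = 7.1944
V_final = 25.9 + 7.1944 = 33.0944
°P = 259 − 259/1.072 = 17.3955
cells = 0.91·33.0944·17.3955

523.8826 billion cells


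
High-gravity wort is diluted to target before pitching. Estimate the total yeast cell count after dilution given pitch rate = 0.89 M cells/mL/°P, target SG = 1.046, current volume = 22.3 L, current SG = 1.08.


V_w = V·((SG_c−1)/(SG_t−1)−1);  °P = 259 − 259/SG_t;  cells = rate·(V+V_w)·°P
V_w = 22.3·((1.08−1)/(1.046−1)−1) = 16.4826
V_final = 22.3 + 16.4826 = 38.7826
°P = 259 − 259/1.046 = 11.3901
cells = 0.89·38.7826·11.3901

393.1452 billion cells


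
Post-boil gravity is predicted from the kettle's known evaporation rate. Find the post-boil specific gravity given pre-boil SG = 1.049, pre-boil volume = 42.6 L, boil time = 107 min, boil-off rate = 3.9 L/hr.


V_post = V_pre − rate·(t/60);  SG_post = 1 + (SG_pre−1)·V_pre/V_post
V_post = 42.6 − 3.9·(107/60) = 35.6450
SG_post = 1 + (1.049 − 1)·42.6/35.6450

1.0586


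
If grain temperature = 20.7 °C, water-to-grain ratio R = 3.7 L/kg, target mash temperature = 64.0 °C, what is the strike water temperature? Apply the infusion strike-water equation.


T_strike = (0.41/R)·(T_mash − T_grain) + T_mash
T_strike = (0.41/3.7)·(64.0 − 20.7) + 64.0

68.7981 °C


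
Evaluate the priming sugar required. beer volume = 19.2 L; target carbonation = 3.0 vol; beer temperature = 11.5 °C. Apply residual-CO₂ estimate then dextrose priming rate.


residual = 14.695·(0.01821 + 0.09011·e^(−0.04·T));  sugar = (target − residual)·4.0·V
residual = 14.695·(0.01821 + 0.09011·e^(−0.04·11.5)) = 1.1035
sugar = (3.0 − 1.1035)·4.0·19.2

145.6496 g


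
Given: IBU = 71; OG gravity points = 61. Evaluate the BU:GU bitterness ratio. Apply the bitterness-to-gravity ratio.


BU:GU = IBU / OG_points
BU:GU = 71 / 61

1.1639


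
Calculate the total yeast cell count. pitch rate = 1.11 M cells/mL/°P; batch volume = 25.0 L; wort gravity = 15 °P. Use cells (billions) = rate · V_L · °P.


cells = 1.11 · 25.0 · 15

416.2500 billion cells


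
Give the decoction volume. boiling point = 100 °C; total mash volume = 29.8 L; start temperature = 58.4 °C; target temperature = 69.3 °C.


V_dec = V_total·(T_target − T_start)/(T_boil − T_start)
V_dec = 29.8·(69.3 − 58.4)/(100 − 58.4)

7.8082 L


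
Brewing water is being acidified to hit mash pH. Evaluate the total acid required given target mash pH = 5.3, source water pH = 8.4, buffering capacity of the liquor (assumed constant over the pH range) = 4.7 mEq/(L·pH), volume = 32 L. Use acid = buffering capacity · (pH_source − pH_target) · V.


acid = 4.7 · (8.4 − 5.3) · 32

466.2400 mEq


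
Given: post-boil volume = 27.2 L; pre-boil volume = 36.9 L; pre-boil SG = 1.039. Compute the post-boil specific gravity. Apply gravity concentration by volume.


SG_post = 1 + (SG_pre − 1)·V_pre/V_post
pts_pre = (1.039 − 1)·1000 = 39.0000
pts_post = 39.0000·36.9/27.2 = 52.9081
SG_post = 1 + 52.9081/1000

1.0529


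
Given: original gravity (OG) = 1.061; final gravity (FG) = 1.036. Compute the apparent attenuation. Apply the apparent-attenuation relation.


AA = (OG − FG)/(OG − 1) · 100
AA = (1.061 − 1.036)/(1.061 − 1) · 100

40.9836 %


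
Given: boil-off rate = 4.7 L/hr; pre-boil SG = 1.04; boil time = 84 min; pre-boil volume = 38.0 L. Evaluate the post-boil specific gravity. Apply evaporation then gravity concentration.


V_post = V_pre − rate·(t/60);  SG_post = 1 + (SG_pre−1)·V_pre/V_post
V_post = 38.0 − 4.7·(84/60) = 31.4200
SG_post = 1 + (1.04 − 1)·38.0/31.4200

1.0484


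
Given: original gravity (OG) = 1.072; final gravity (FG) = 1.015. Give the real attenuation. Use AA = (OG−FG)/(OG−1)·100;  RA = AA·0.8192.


AA = (1.072 − 1.015)/(1.072 − 1)·100 = 79.1667
RA = 79.1667·0.8192

64.8533 %


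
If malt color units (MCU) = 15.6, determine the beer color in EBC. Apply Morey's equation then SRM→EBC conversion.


SRM = 1.4922·MCU^0.6859;  EBC = SRM·1.97
SRM = 1.4922·15.6^0.6859 = 9.8218
EBC = 9.8218·1.97

19.3490 EBC


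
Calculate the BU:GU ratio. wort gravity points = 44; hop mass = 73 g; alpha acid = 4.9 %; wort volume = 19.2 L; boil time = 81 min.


U = 1.65·0.000125^(GP/1000)·(1−e^(−0.04t))/4.15;  IBU = (α/100)·m·U·1000/V;  BU:GU = IBU/GP
U = 1.65·0.000125^(44/1000)·(1−e^(−0.04·81))/4.15 = 0.2572
IBU = (4.9/100)·73·0.2572·1000/19.2 = 47.9255
BU:GU = 47.9255/44

1.0892


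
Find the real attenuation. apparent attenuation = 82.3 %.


RA = AA · 0.8192
RA = 82.3 · 0.8192

67.4202 %


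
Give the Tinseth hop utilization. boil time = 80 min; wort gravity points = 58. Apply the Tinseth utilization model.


U = 1.65·0.000125^(GP/1000) · (1 − e^(−0.04·t))/4.15
bigness = 1.65·0.000125^(58/1000) = 0.9797
boil_factor = (1 − e^(−0.04·80))/4.15 = 0.2311
U = 0.9797 · 0.2311

0.2265


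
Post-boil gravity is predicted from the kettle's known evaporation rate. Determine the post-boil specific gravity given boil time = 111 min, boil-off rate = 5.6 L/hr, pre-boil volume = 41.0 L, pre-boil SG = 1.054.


V_post = V_pre − rate·(t/60);  SG_post = 1 + (SG_pre−1)·V_pre/V_post
V_post = 41.0 − 5.6·(111/60) = 30.6400
SG_post = 1 + (1.054 − 1)·41.0/30.6400

1.0723


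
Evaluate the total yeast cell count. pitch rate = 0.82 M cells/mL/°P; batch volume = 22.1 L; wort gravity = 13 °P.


cells (billions) = rate · V_L · °P
cells = 0.82 · 22.1 · 13

235.5860 billion cells


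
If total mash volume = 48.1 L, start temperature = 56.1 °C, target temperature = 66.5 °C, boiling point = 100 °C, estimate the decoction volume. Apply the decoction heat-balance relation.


V_dec = V_total·(T_target − T_start)/(T_boil − T_start)
V_dec = 48.1·(66.5 − 56.1)/(100 − 56.1)

11.3950 L


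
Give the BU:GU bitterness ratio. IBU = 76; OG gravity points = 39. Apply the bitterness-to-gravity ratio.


BU:GU = IBU / OG_points
BU:GU = 76 / 39

1.9487


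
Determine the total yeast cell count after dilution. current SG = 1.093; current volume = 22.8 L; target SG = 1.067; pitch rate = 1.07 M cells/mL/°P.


V_w = V·((SG_c−1)/(SG_t−1)−1);  °P = 259 − 259/SG_t;  cells = rate·(V+V_w)·°P
V_w = 22.8·((1.093−1)/(1.067−1)−1) = 8.8478
V_final = 22.8 + 8.8478 = 31.6478
°P = 259 − 259/1.067 = 16.2634
cells = 1.07·31.6478·16.2634

550.7277 billion cells


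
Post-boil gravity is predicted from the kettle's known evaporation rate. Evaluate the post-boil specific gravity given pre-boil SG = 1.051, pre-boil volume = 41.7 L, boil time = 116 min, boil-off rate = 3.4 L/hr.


V_post = V_pre − rate·(t/60);  SG_post = 1 + (SG_pre−1)·V_pre/V_post
V_post = 41.7 − 3.4·(116/60) = 35.1267
SG_post = 1 + (1.051 − 1)·41.7/35.1267

1.0605


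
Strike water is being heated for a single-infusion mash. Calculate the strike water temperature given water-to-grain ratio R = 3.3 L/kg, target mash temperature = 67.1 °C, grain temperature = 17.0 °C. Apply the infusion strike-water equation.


T_strike = (0.41/R)·(T_mash − T_grain) + T_mash
T_strike = (0.41/3.3)·(67.1 − 17.0) + 67.1

73.3245 °C


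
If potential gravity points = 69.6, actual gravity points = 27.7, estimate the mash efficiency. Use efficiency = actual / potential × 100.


efficiency = 27.7 / 69.6 × 100

39.7989 %


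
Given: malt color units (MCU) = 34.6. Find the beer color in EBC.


SRM = 1.4922·MCU^0.6859;  EBC = SRM·1.97
SRM = 1.4922·34.6^0.6859 = 16.9621
EBC = 16.9621·1.97

33.4153 EBC


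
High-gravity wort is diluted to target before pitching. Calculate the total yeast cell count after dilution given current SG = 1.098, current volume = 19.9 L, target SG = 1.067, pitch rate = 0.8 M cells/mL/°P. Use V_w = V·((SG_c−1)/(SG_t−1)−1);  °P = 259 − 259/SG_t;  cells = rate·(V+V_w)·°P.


V_w = 19.9·((1.098−1)/(1.067−1)−1) = 9.2075
V_final = 19.9 + 9.2075 = 29.1075
°P = 259 − 259/1.067 = 16.2634
cells = 0.8·29.1075·16.2634

378.7080 billion cells


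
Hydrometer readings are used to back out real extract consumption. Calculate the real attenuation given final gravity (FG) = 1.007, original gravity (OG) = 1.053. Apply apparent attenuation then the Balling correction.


AA = (OG−FG)/(OG−1)·100;  RA = AA·0.8192
AA = (1.053 − 1.007)/(1.053 − 1)·100 = 86.7925
RA = 86.7925·0.8192

71.1004 %


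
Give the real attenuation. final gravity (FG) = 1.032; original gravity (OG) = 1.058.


AA = (OG−FG)/(OG−1)·100;  RA = AA·0.8192
AA = (1.058 − 1.032)/(1.058 − 1)·100 = 44.8276
RA = 44.8276·0.8192

36.7228 %


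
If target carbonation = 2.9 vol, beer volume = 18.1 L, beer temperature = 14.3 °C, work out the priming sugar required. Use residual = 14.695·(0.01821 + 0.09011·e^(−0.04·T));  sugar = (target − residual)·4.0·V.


residual = 14.695·(0.01821 + 0.09011·e^(−0.04·14.3)) = 1.0149
sugar = (2.9 − 1.0149)·4.0·18.1

136.4777 g


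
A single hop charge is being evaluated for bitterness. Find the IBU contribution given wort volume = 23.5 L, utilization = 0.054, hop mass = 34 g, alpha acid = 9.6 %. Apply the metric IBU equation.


IBU = (α/100)·mass·U·1000 / V
IBU = (9.6/100)·34·0.054·1000 / 23.5

7.5003 IBU


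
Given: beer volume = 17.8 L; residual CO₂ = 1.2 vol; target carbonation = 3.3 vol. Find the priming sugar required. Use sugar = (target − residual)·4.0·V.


sugar = (3.3 − 1.2)·4.0·17.8

149.5200 g


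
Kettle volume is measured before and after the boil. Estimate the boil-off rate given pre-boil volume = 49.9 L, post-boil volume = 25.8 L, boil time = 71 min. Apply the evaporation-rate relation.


rate = (V_pre − V_post) / (t_min/60)
rate = (49.9 − 25.8) / (71/60)

20.3662 L/hr


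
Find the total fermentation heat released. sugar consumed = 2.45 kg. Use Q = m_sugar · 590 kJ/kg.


Q = 2.45 · 590

1445.5000 kJ


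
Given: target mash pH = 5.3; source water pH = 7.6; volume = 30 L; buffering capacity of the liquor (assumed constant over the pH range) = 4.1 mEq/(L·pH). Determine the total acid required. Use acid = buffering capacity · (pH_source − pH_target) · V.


acid = 4.1 · (7.6 − 5.3) · 30

282.9000 mEq


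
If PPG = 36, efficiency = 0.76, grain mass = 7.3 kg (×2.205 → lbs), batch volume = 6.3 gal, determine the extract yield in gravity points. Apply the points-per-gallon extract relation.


points = lbs × PPG × eff / vol
lbs = 7.3 × 2.205 = 16.0965
points = 16.0965 × 36 × 0.76 / 6.3

69.9048 points


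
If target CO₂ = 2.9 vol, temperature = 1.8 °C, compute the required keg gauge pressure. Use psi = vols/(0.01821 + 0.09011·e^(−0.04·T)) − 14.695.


psi = 2.9/(0.01821 + 0.09011·e^(−0.04·1.8)) − 14.695

13.7196 psi


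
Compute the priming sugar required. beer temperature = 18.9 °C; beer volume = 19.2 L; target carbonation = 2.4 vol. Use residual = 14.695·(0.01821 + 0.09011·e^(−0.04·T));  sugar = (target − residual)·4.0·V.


residual = 14.695·(0.01821 + 0.09011·e^(−0.04·18.9)) = 0.8893
sugar = (2.4 − 0.8893)·4.0·19.2

116.0182 g
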